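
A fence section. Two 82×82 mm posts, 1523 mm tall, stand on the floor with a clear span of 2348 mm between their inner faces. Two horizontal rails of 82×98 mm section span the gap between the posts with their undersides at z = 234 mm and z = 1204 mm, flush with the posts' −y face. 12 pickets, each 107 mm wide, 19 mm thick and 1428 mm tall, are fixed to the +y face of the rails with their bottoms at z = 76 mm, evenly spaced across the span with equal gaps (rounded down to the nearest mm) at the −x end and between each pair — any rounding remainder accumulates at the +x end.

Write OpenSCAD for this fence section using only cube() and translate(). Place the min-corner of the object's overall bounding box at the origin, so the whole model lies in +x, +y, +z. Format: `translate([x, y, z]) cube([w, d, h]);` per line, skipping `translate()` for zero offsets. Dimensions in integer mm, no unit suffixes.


cube([82, 82, 1523]);
translate([2430, 0, 0]) cube([82, 82, 1523]);
translate([82, 0, 234]) cube([2348, 82, 98]);
translate([82, 0, 1204]) cube([2348, 82, 98]);
translate([163, 82, 76]) cube([107, 19, 1428]);
translate([351, 82, 76]) cube([107, 19, 1428]);
translate([539, 82, 76]) cube([107, 19, 1428]);
translate([727, 82, 76]) cube([107, 19, 1428]);
translate([915, 82, 76]) cube([107, 19, 1428]);
translate([1103, 82, 76]) cube([107, 19, 1428]);
translate([1291, 82, 76]) cube([107, 19, 1428]);
translate([1479, 82, 76]) cube([107, 19, 1428]);
translate([1667, 82, 76]) cube([107, 19, 1428]);
translate([1855, 82, 76]) cube([107, 19, 1428]);
translate([2043, 82, 76]) cube([107, 19, 1428]);
translate([2231, 82, 76]) cube([107, 19, 1428]);


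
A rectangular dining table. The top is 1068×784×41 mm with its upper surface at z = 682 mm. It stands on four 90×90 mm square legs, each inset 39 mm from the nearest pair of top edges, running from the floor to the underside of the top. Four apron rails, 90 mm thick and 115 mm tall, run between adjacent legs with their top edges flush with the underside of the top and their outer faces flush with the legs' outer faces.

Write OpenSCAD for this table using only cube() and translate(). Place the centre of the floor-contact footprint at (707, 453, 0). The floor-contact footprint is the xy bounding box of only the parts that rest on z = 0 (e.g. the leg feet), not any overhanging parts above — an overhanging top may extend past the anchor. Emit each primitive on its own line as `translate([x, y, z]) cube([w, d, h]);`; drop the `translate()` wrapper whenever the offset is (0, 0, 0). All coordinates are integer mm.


// leg_h = 682 - 41 = 641
// apron z = 641 - 115 = 526
translate([173, 61, 641]) cube([1068, 784, 41]);
translate([212, 100, 0]) cube([90, 90, 641]);
translate([1112, 100, 0]) cube([90, 90, 641]);
translate([212, 716, 0]) cube([90, 90, 641]);
translate([1112, 716, 0]) cube([90, 90, 641]);
translate([302, 100, 526]) cube([810, 90, 115]);
translate([302, 716, 526]) cube([810, 90, 115]);
translate([212, 190, 526]) cube([90, 526, 115]);
translate([1112, 190, 526]) cube([90, 526, 115]);


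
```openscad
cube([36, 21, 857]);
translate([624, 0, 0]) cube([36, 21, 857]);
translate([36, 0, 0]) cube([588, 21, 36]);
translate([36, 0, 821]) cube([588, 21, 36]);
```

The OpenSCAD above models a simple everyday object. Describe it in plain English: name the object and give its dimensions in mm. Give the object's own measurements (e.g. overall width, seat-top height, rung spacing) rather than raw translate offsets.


A rectangular picture frame lying in the x–z plane (depth along y). The opening is 588 mm wide (x) by 785 mm tall (z), surrounded by a border 36 mm wide on all four sides. The frame is 21 mm deep and is made of two full-height vertical stiles with two horizontal rails fitted between them.


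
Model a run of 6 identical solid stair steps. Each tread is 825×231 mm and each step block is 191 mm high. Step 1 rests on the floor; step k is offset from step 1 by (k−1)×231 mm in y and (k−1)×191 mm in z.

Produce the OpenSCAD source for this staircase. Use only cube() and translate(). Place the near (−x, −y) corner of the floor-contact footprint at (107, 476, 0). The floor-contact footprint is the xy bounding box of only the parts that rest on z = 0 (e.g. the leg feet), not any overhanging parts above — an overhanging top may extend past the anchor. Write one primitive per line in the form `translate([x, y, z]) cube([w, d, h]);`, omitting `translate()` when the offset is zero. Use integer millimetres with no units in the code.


translate([107, 476, 0]) cube([825, 231, 191]);
translate([107, 707, 191]) cube([825, 231, 191]);
translate([107, 938, 382]) cube([825, 231, 191]);
translate([107, 1169, 573]) cube([825, 231, 191]);
translate([107, 1400, 764]) cube([825, 231, 191]);
translate([107, 1631, 955]) cube([825, 231, 191]);


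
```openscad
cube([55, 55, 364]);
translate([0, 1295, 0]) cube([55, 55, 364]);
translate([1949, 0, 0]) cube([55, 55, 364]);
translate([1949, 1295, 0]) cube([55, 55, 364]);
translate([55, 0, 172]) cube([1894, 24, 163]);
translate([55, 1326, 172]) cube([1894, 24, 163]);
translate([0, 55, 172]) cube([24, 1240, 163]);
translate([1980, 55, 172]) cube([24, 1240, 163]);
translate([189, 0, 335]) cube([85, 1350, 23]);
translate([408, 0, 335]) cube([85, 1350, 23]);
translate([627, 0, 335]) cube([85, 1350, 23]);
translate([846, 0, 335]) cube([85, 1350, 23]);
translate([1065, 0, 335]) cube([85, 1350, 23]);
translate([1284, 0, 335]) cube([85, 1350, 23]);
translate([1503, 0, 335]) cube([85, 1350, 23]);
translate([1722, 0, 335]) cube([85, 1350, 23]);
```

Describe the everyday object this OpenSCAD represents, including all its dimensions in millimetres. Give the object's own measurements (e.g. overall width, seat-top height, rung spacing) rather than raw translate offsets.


A bed frame 2004 mm long (x) by 1350 mm wide (y). Four 55×55 mm corner posts, 364 mm tall, at the corners of the footprint. Four rails of 24 mm thickness and 163 mm height run between adjacent posts with their undersides at z = 172 mm, their outer faces flush with the outside of the frame (the two x-running rails run between the posts' inner faces; the two y-running rails run between the posts' inner faces). 8 slats, each 85 mm wide (x) and 23 mm thick, lie across the top of the two x-running rails, running the full 1350 mm width of the frame in y; along x they sit between the end posts with a 134 mm gap after the −x posts and between neighbouring slats, leaving 142 mm before the +x posts.


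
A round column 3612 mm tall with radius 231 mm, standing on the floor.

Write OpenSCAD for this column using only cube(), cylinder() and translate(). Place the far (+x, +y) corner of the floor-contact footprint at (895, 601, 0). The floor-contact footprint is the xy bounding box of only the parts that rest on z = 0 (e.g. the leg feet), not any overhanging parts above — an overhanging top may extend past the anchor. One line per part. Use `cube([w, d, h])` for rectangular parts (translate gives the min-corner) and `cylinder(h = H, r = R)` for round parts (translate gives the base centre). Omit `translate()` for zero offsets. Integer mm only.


translate([664, 370, 0]) cylinder(h = 3612, r = 231);


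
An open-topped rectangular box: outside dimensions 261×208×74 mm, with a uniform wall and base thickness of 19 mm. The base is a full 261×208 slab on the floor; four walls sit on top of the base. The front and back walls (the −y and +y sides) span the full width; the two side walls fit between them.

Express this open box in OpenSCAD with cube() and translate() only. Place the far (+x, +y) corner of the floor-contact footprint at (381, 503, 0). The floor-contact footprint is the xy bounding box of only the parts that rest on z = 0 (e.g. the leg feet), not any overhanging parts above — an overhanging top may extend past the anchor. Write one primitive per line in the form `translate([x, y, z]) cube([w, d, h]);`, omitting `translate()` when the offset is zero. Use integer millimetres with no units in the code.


translate([120, 295, 0]) cube([261, 208, 19]);
translate([120, 295, 19]) cube([261, 19, 55]);
translate([120, 484, 19]) cube([261, 19, 55]);
translate([120, 314, 19]) cube([19, 170, 55]);
translate([362, 314, 19]) cube([19, 170, 55]);


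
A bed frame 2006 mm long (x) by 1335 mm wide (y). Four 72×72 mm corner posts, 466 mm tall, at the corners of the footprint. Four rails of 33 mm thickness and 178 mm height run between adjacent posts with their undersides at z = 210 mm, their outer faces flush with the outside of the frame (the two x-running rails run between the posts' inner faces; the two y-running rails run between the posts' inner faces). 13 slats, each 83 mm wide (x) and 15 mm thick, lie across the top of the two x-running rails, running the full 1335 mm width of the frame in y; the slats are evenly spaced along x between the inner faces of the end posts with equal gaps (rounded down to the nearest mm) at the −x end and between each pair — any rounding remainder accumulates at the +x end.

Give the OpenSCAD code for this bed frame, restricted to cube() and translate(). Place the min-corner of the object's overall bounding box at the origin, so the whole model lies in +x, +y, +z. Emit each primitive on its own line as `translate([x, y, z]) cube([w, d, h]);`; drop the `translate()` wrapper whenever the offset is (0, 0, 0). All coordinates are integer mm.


cube([72, 72, 466]);
translate([0, 1263, 0]) cube([72, 72, 466]);
translate([1934, 0, 0]) cube([72, 72, 466]);
translate([1934, 1263, 0]) cube([72, 72, 466]);
translate([72, 0, 210]) cube([1862, 33, 178]);
translate([72, 1302, 210]) cube([1862, 33, 178]);
translate([0, 72, 210]) cube([33, 1191, 178]);
translate([1973, 72, 210]) cube([33, 1191, 178]);
translate([127, 0, 388]) cube([83, 1335, 15]);
translate([265, 0, 388]) cube([83, 1335, 15]);
translate([403, 0, 388]) cube([83, 1335, 15]);
translate([541, 0, 388]) cube([83, 1335, 15]);
translate([679, 0, 388]) cube([83, 1335, 15]);
translate([817, 0, 388]) cube([83, 1335, 15]);
translate([955, 0, 388]) cube([83, 1335, 15]);
translate([1093, 0, 388]) cube([83, 1335, 15]);
translate([1231, 0, 388]) cube([83, 1335, 15]);
translate([1369, 0, 388]) cube([83, 1335, 15]);
translate([1507, 0, 388]) cube([83, 1335, 15]);
translate([1645, 0, 388]) cube([83, 1335, 15]);
translate([1783, 0, 388]) cube([83, 1335, 15]);


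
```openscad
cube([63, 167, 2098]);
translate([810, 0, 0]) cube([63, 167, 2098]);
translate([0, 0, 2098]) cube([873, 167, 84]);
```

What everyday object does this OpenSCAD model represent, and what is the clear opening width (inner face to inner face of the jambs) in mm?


A door frame. The clear opening width is 747 mm.

Two 2098 mm tall posts with a header on top — a door frame. The left jamb is 63 mm wide at x = 0; the right jamb starts at x = 810. The clear opening is 810 − 63 = 747 mm.


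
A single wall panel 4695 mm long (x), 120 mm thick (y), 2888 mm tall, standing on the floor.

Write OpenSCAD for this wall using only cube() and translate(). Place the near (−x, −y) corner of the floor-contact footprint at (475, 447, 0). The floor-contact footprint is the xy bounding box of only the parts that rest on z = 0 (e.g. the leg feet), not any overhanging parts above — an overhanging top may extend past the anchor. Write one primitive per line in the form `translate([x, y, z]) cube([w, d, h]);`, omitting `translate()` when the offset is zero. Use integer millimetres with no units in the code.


translate([475, 447, 0]) cube([4695, 120, 2888]);


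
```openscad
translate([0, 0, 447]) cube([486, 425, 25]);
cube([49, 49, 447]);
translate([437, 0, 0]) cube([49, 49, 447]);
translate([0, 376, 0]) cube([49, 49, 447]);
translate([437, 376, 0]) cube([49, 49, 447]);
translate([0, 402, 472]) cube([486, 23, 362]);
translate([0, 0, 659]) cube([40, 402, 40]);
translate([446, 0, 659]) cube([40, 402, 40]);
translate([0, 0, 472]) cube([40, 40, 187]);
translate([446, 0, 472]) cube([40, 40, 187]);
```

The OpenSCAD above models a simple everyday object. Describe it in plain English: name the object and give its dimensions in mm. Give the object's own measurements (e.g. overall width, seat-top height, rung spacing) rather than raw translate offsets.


A chair. The seat is a 486×425×25 mm slab with its top at z = 472 mm, on four 49×49 mm corner legs (flush with the seat edges, standing on z = 0). A flat backrest 23 mm thick, 362 mm tall, spans the full seat width and rises from the seat top along its +y edge, rear face flush with the rear of the seat. Two armrests of 40×40 mm section run along each side from the seat's front edge to the front of the backrest, top faces 227 mm above the seat top and outer faces flush with the seat's x-edges; a 40×40 mm post under the front of each armrest stands on the seat at the front corner.


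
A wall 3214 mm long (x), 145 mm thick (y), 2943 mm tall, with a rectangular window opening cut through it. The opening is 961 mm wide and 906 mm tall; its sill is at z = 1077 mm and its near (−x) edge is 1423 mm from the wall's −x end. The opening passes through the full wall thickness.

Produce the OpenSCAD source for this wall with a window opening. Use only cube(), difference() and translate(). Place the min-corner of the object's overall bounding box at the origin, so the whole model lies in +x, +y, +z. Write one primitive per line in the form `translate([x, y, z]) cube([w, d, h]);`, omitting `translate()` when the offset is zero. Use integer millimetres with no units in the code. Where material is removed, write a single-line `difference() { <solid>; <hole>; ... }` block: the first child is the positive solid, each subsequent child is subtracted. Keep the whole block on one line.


difference() { cube([3214, 145, 2943]); translate([1423, 0, 1077]) cube([961, 145, 906]); }


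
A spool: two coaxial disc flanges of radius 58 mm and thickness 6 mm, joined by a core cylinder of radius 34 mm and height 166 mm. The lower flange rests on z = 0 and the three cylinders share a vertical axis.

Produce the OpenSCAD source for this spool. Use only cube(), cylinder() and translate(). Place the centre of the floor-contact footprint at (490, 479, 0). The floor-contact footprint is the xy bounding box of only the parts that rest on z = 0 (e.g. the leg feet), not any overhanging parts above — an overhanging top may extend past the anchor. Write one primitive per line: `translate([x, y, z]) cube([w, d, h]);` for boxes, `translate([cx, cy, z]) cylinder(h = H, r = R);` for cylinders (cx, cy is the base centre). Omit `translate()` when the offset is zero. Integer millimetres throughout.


translate([490, 479, 0]) cylinder(h = 6, r = 58);
translate([490, 479, 6]) cylinder(h = 166, r = 34);
translate([490, 479, 172]) cylinder(h = 6, r = 58);


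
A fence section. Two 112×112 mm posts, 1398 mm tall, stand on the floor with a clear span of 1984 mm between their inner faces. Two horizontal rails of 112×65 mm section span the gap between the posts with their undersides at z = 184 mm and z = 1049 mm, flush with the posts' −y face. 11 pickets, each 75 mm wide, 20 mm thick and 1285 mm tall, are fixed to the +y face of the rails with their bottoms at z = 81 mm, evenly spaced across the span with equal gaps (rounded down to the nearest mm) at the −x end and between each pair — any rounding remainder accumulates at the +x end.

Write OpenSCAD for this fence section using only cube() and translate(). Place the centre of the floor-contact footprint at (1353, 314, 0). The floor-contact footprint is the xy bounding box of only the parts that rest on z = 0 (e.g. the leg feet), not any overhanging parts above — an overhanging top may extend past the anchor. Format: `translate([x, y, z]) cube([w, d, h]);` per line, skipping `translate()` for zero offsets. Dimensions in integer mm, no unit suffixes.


translate([249, 258, 0]) cube([112, 112, 1398]);
translate([2345, 258, 0]) cube([112, 112, 1398]);
translate([361, 258, 184]) cube([1984, 112, 65]);
translate([361, 258, 1049]) cube([1984, 112, 65]);
translate([457, 370, 81]) cube([75, 20, 1285]);
translate([628, 370, 81]) cube([75, 20, 1285]);
translate([799, 370, 81]) cube([75, 20, 1285]);
translate([970, 370, 81]) cube([75, 20, 1285]);
translate([1141, 370, 81]) cube([75, 20, 1285]);
translate([1312, 370, 81]) cube([75, 20, 1285]);
translate([1483, 370, 81]) cube([75, 20, 1285]);
translate([1654, 370, 81]) cube([75, 20, 1285]);
translate([1825, 370, 81]) cube([75, 20, 1285]);
translate([1996, 370, 81]) cube([75, 20, 1285]);
translate([2167, 370, 81]) cube([75, 20, 1285]);


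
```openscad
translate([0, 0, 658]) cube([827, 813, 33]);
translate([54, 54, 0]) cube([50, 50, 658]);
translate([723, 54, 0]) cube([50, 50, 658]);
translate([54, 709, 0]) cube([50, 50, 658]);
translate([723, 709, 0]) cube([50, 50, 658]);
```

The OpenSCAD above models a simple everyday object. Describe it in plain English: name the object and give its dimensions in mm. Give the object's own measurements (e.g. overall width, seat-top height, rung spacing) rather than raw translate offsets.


A rectangular dining table. The top is 827×813×33 mm with its upper surface at z = 691 mm. It stands on four 50×50 mm square legs, each inset 54 mm from the nearest pair of top edges, running from the floor to the underside of the top.


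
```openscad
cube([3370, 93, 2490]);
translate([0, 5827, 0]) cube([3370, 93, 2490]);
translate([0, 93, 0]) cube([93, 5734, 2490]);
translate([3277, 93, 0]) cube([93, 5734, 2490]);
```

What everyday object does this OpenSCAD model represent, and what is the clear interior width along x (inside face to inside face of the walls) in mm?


A house (or room) frame. The interior width is 3184 mm.

Four 2490 mm walls enclosing a rectangle with no floor or roof — a room or house frame. Outside width is 3370 mm and wall thickness is 93 mm, so the interior width is 3370 − 2 × 93 = 3184 mm.


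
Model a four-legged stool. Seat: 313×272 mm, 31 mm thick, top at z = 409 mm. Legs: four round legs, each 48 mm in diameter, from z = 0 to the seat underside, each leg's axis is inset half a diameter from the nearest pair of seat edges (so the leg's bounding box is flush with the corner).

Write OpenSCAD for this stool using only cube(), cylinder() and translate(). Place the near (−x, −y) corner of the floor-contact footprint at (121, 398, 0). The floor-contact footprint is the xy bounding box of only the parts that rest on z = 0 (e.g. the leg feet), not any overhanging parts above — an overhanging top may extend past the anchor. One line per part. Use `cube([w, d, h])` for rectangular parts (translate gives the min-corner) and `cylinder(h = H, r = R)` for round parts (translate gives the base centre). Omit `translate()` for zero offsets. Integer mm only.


// leg_h = 409 - 31 = 378
translate([121, 398, 378]) cube([313, 272, 31]);
translate([145, 422, 0]) cylinder(h = 378, r = 24);
translate([410, 422, 0]) cylinder(h = 378, r = 24);
translate([145, 646, 0]) cylinder(h = 378, r = 24);
translate([410, 646, 0]) cylinder(h = 378, r = 24);


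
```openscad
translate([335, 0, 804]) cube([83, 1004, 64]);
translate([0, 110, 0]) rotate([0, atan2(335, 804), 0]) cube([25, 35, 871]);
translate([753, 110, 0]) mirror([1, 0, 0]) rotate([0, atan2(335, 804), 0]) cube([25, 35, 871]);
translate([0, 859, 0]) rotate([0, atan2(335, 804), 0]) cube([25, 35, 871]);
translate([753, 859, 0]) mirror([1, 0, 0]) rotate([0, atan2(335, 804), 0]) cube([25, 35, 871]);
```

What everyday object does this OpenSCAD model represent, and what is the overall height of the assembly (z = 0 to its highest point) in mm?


A sawhorse. The overall height is 868 mm.

A beam across two mirrored pairs of raked legs — a sawhorse. The beam's underside is at z = 804 (matching the legs' vertical rise in atan2(335, 804)) and the beam is 64 mm tall, so its top is at 804 + 64 = 868 mm. The raked legs top out at the beam's underside, so that is the highest point.


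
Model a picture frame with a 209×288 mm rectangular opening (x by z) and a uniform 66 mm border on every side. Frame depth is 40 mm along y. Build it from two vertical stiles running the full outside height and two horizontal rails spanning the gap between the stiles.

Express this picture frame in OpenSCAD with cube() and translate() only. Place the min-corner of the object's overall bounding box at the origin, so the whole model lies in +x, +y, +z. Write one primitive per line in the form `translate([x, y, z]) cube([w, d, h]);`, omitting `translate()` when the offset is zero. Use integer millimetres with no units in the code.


cube([66, 40, 420]);
translate([275, 0, 0]) cube([66, 40, 420]);
translate([66, 0, 0]) cube([209, 40, 66]);
translate([66, 0, 354]) cube([209, 40, 66]);


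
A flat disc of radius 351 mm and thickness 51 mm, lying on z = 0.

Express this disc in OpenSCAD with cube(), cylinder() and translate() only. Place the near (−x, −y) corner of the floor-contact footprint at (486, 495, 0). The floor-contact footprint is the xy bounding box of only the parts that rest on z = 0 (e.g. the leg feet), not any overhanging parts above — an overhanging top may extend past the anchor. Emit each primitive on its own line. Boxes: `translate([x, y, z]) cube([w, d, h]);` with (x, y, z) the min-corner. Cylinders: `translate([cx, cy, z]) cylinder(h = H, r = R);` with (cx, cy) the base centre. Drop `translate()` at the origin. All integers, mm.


translate([837, 846, 0]) cylinder(h = 51, r = 351);


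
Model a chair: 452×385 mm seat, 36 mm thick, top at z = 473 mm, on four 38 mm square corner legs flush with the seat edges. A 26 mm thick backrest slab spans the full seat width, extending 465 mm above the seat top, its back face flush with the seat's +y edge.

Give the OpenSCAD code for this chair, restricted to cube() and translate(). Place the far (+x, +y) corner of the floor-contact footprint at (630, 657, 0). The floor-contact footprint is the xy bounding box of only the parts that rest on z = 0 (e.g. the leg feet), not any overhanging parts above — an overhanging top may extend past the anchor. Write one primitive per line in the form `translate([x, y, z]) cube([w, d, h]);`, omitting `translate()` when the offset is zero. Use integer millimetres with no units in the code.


translate([178, 272, 437]) cube([452, 385, 36]);
translate([178, 272, 0]) cube([38, 38, 437]);
translate([592, 272, 0]) cube([38, 38, 437]);
translate([178, 619, 0]) cube([38, 38, 437]);
translate([592, 619, 0]) cube([38, 38, 437]);
translate([178, 631, 473]) cube([452, 26, 465]);


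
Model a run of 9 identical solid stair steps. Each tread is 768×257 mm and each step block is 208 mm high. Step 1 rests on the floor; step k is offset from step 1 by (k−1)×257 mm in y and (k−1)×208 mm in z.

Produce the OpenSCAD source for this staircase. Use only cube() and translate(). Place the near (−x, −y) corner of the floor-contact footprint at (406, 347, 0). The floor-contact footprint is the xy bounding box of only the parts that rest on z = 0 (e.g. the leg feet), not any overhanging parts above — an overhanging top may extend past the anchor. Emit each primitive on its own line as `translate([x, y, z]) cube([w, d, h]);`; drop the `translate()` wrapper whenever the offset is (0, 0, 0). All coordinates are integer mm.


translate([406, 347, 0]) cube([768, 257, 208]);
translate([406, 604, 208]) cube([768, 257, 208]);
translate([406, 861, 416]) cube([768, 257, 208]);
translate([406, 1118, 624]) cube([768, 257, 208]);
translate([406, 1375, 832]) cube([768, 257, 208]);
translate([406, 1632, 1040]) cube([768, 257, 208]);
translate([406, 1889, 1248]) cube([768, 257, 208]);
translate([406, 2146, 1456]) cube([768, 257, 208]);
translate([406, 2403, 1664]) cube([768, 257, 208]);


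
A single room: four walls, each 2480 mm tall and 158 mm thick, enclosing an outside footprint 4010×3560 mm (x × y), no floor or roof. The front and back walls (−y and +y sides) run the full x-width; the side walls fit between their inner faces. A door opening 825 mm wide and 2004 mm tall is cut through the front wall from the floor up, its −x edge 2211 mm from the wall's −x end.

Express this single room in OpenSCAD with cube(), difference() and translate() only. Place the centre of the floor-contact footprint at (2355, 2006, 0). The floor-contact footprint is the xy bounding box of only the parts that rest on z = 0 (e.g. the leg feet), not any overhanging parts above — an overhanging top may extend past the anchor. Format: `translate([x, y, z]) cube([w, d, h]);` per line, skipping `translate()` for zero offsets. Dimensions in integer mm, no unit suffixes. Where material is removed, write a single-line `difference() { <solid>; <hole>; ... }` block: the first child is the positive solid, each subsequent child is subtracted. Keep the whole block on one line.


difference() { translate([350, 226, 0]) cube([4010, 158, 2480]); translate([2561, 226, 0]) cube([825, 158, 2004]); }
translate([350, 3628, 0]) cube([4010, 158, 2480]);
translate([350, 384, 0]) cube([158, 3244, 2480]);
translate([4202, 384, 0]) cube([158, 3244, 2480]);


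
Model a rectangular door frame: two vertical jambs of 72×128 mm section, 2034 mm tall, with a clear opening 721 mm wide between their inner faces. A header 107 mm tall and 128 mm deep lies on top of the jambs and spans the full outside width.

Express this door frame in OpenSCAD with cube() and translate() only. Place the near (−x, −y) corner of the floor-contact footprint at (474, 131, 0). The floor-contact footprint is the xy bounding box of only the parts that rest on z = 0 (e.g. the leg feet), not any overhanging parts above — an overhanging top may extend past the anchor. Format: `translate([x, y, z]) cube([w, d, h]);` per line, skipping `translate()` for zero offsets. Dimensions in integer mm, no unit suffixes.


translate([474, 131, 0]) cube([72, 128, 2034]);
translate([1267, 131, 0]) cube([72, 128, 2034]);
translate([474, 131, 2034]) cube([865, 128, 107]);


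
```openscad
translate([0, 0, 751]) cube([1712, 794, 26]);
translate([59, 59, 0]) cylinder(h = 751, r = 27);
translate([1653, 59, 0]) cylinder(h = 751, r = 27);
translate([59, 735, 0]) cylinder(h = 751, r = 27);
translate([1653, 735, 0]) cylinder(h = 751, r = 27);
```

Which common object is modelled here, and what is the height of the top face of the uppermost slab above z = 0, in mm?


A table. The table height is 777 mm.

A 1712×794×26 slab sits at z = 751 on four Ø54 mm round legs — a table. The top surface is at 751 + 26 = 777 mm.


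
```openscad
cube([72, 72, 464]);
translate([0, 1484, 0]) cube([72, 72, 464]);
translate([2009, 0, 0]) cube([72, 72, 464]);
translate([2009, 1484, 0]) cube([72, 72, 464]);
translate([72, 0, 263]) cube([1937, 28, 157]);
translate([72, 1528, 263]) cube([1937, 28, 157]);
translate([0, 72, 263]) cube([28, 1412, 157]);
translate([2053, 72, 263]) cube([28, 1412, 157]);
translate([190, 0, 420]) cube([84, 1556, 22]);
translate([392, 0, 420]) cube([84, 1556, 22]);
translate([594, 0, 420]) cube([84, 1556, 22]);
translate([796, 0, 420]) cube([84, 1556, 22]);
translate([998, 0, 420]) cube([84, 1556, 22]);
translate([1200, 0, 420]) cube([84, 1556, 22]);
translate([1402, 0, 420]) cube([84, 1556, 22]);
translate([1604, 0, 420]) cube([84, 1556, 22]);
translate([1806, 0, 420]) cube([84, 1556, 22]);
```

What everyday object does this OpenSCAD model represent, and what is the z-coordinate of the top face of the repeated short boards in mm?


A bed frame. The slat-top height is 442 mm.

Four posts, four rails, and a row of slats — a bed frame. Slats sit on the rails at z = 263 + 157 = 420; with slat thickness 22, the top is 442 mm.


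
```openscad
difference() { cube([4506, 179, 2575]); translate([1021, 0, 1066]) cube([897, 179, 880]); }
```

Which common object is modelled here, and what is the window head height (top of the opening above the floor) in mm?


A wall with a window opening. The window head height is 1946 mm.

A wall with a rectangular opening subtracted — a window. Sill at z = 1066, opening 880 mm tall, so the head is at 1066 + 880 = 1946 mm.


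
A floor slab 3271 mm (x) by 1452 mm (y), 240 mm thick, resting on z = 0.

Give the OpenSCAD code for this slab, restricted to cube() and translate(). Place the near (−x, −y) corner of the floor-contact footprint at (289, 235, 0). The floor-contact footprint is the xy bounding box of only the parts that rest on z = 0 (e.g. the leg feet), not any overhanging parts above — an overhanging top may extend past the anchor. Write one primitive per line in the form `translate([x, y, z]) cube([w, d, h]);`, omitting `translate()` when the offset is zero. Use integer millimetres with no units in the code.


translate([289, 235, 0]) cube([3271, 1452, 240]);


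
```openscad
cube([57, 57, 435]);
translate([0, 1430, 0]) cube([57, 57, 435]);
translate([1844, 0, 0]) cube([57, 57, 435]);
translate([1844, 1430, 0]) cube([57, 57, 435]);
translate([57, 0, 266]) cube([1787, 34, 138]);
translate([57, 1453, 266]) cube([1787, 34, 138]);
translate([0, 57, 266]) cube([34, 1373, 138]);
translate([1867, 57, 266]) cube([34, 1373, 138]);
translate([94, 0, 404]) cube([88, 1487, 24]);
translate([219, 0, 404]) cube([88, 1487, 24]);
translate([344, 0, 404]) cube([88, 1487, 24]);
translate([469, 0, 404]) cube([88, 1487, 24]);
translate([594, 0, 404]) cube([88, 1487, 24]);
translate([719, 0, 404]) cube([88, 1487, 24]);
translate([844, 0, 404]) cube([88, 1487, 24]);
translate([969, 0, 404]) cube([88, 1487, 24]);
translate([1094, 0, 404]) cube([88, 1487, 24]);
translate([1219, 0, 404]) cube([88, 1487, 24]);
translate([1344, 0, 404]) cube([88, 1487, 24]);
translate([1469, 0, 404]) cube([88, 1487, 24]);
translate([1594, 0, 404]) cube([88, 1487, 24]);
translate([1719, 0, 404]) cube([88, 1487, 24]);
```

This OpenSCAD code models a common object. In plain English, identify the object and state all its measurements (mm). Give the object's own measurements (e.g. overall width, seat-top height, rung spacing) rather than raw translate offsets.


A bed frame 1901 mm long (x) by 1487 mm wide (y). Four 57×57 mm corner posts, 435 mm tall, at the corners of the footprint. Four rails of 34 mm thickness and 138 mm height run between adjacent posts with their undersides at z = 266 mm, their outer faces flush with the outside of the frame (the two x-running rails run between the posts' inner faces; the two y-running rails run between the posts' inner faces). 14 slats, each 88 mm wide (x) and 24 mm thick, lie across the top of the two x-running rails, running the full 1487 mm width of the frame in y; along x they sit between the end posts with a 37 mm gap after the −x posts and between neighbouring slats and before the +x posts.


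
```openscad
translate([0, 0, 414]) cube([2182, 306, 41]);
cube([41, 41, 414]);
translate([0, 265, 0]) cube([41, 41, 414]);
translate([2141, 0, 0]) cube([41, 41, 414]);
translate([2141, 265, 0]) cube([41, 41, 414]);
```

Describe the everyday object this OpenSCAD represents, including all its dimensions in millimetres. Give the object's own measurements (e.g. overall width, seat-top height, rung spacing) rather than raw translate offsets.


A bench: a 2182×306 mm seat slab, 41 mm thick, top at z = 455 mm, on four 41×41 mm square legs flush with the seat corners and standing on z = 0.


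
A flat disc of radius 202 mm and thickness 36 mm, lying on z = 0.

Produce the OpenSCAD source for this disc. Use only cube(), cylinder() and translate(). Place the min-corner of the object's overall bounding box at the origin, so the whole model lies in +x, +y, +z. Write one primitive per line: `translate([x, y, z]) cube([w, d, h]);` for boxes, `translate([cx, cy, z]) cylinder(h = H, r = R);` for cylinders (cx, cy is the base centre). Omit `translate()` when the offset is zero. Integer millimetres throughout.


translate([202, 202, 0]) cylinder(h = 36, r = 202);


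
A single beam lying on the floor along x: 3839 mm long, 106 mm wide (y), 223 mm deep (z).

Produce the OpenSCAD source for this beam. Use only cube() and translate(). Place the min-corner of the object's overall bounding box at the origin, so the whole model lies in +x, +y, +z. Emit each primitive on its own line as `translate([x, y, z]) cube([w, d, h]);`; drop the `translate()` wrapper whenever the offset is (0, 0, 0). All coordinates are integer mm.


cube([3839, 106, 223]);


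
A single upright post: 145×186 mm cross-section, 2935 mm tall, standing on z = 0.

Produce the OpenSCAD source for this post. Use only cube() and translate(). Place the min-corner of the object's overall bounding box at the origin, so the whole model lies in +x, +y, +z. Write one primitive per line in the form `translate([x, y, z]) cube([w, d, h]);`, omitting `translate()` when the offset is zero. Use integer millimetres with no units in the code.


cube([145, 186, 2935]);


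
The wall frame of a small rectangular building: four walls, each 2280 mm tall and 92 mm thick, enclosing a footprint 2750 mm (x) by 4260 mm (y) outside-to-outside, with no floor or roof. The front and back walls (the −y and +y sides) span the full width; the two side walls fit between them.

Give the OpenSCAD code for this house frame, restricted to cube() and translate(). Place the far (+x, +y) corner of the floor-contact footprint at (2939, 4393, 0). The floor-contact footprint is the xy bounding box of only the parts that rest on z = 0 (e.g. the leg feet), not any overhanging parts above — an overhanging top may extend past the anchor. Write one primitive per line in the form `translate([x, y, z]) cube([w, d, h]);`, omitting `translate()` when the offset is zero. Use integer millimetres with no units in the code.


translate([189, 133, 0]) cube([2750, 92, 2280]);
translate([189, 4301, 0]) cube([2750, 92, 2280]);
translate([189, 225, 0]) cube([92, 4076, 2280]);
translate([2847, 225, 0]) cube([92, 4076, 2280]);


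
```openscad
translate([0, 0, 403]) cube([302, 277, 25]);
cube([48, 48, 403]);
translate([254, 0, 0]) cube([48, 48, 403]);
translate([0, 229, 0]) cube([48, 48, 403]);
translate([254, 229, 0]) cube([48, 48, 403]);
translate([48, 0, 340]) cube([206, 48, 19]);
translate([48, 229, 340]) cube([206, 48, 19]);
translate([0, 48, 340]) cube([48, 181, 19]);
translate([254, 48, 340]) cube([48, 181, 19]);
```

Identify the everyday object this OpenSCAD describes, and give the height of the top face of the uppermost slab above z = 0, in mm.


A stool. The seat height is 428 mm.

A 302×277×25 slab at z = 403 on four corner posts — a stool. The seat top is 403 + 25 = 428 mm.


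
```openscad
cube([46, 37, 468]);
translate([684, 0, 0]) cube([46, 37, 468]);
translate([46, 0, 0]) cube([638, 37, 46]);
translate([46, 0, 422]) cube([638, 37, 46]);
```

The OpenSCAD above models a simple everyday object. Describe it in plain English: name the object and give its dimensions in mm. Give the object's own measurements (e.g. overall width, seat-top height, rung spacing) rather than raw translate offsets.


A rectangular picture frame lying in the x–z plane (depth along y). The opening is 638 mm wide (x) by 376 mm tall (z), surrounded by a border 46 mm wide on all four sides. The frame is 37 mm deep and is made of two full-height vertical stiles with two horizontal rails fitted between them.


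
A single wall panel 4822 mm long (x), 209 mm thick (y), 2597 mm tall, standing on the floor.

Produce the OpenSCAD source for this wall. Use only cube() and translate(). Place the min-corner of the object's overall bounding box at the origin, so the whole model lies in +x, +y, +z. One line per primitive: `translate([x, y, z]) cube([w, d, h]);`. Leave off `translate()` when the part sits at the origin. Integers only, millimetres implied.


cube([4822, 209, 2597]);


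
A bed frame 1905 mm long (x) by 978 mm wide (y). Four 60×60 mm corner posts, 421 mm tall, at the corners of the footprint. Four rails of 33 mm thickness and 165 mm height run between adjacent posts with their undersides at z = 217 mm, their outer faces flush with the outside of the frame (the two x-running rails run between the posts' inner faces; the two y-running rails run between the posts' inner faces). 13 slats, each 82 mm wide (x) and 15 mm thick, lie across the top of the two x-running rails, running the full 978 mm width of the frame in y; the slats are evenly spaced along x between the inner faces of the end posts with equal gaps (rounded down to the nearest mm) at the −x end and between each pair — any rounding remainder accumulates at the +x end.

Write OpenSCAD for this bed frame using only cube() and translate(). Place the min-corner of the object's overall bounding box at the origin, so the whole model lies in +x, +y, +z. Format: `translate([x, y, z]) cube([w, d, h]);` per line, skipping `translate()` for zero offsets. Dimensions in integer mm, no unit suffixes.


cube([60, 60, 421]);
translate([0, 918, 0]) cube([60, 60, 421]);
translate([1845, 0, 0]) cube([60, 60, 421]);
translate([1845, 918, 0]) cube([60, 60, 421]);
translate([60, 0, 217]) cube([1785, 33, 165]);
translate([60, 945, 217]) cube([1785, 33, 165]);
translate([0, 60, 217]) cube([33, 858, 165]);
translate([1872, 60, 217]) cube([33, 858, 165]);
translate([111, 0, 382]) cube([82, 978, 15]);
translate([244, 0, 382]) cube([82, 978, 15]);
translate([377, 0, 382]) cube([82, 978, 15]);
translate([510, 0, 382]) cube([82, 978, 15]);
translate([643, 0, 382]) cube([82, 978, 15]);
translate([776, 0, 382]) cube([82, 978, 15]);
translate([909, 0, 382]) cube([82, 978, 15]);
translate([1042, 0, 382]) cube([82, 978, 15]);
translate([1175, 0, 382]) cube([82, 978, 15]);
translate([1308, 0, 382]) cube([82, 978, 15]);
translate([1441, 0, 382]) cube([82, 978, 15]);
translate([1574, 0, 382]) cube([82, 978, 15]);
translate([1707, 0, 382]) cube([82, 978, 15]);


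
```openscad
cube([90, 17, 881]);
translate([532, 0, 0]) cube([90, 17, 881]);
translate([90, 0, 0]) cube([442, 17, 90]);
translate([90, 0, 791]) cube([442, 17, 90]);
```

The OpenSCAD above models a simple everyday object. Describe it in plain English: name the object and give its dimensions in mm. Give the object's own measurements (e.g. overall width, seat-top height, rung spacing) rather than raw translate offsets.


A rectangular picture frame lying in the x–z plane (depth along y). The opening is 442 mm wide (x) by 701 mm tall (z), surrounded by a border 90 mm wide on all four sides. The frame is 17 mm deep and is made of two full-height vertical stiles with two horizontal rails fitted between them.


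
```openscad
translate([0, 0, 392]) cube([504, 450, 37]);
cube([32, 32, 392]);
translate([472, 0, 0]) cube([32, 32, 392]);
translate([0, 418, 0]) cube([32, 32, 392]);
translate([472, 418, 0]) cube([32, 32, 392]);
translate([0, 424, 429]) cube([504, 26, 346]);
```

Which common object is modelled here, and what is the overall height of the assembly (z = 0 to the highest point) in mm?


A chair. The overall height is 775 mm.

A slab on four corner posts with a tall panel at the back — a chair. The seat slab sits at z = 392 with thickness 37, and the 346 mm backrest starts at the seat top, so the overall height is 392 + 37 + 346 = 775 mm.


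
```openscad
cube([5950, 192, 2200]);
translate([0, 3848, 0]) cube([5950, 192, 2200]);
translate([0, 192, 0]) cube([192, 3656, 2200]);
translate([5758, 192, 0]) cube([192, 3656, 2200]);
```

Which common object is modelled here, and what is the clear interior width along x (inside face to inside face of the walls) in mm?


A house (or room) frame. The interior width is 5566 mm.

Four 2200 mm walls enclosing a rectangle with no floor or roof — a room or house frame. Outside width is 5950 mm and wall thickness is 192 mm, so the interior width is 5950 − 2 × 192 = 5566 mm.


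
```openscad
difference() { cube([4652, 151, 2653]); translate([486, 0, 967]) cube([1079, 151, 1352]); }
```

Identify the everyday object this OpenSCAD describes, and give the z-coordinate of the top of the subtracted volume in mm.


A wall with a window opening. The window head height is 2319 mm.

A wall with a rectangular opening subtracted — a window. Sill at z = 967, opening 1352 mm tall, so the head is at 967 + 1352 = 2319 mm.
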